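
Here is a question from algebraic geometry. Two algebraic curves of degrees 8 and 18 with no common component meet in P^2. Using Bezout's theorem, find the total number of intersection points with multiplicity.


Bezout's theorem states the intersection count equals the product of degrees.
Intersection count = 8 * 18 = 144

144


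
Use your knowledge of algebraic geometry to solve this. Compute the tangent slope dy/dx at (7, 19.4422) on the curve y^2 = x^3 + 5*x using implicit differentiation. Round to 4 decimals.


Using implicit differentiation of y^2 = x^3 + 5*x:
2y * dy/dx = 3x^2 + 5
dy/dx = (3x^2 + 5)/(2y)
Numerator: 3*7^2 + 5 = 152
Denominator: 2*19.4422 = 38.8844
dy/dx = 152/38.8844 = 3.9090

3.9090


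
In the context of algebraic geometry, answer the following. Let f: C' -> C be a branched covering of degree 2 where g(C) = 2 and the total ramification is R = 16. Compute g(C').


Riemann-Hurwitz formula: 2g' - 2 = d(2g - 2) + R
Given: d = 2, g = 2, R = 16
2g' - 2 = 2*(2*2 - 2) + 16
2g' - 2 = 2*2 + 16
2g' - 2 = 4 + 16 = 20
2g' = 22
g' = 11

11


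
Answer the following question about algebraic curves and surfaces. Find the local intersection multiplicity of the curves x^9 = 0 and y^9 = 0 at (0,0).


The intersection multiplicity of V(x^a) and V(y^b) at the origin is:
I(O; V(x^9), V(y^9)) = dim_k(k[x,y]/(x^9, y^9))
A basis for k[x,y]/(x^9, y^9) is the set of monomials x^i * y^j
where 0 <= i < 9 and 0 <= j < 9.
The number of such monomials is 9 * 9 = 81

81


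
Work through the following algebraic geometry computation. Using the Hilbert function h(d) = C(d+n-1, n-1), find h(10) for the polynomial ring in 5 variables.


The Hilbert function for the polynomial ring in 5 variables is:
h(d) = C(d+n-1, n-1)
h(10) = C(10+5-1, 5-1) = C(14, 4)
= 14! / (4! * 10!)
= 1001

1001


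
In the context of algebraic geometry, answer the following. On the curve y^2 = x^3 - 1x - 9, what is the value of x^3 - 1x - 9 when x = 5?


Compute x^3 - 1x - 9 at x = 5:
x^3 = 5^3 = 125
(-1)*x = (-1)*5 = -5
Sum: 125 - 5 - 9 = 111

111


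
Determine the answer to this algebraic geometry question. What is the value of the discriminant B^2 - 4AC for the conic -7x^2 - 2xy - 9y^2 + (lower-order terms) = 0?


The discriminant of a conic Ax^2 + Bxy + Cy^2 + ... = 0 is B^2 - 4AC.
B^2 = (-2)^2 = 4
4AC = 4*(-7)*(-9) = 252
Discriminant = 4 - 252 = -248

-248


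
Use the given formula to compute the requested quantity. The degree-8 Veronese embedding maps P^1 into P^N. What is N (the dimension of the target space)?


The Veronese embedding v_d: P^n -> P^N maps each point to all
degree-d monomials in n+1 homogeneous coordinates.
N = C(n+d, d) - 1
N = C(1+8, 8) - 1
N = C(9, 8) - 1
C(9, 8) = 9
N = 9 - 1 = 8

8


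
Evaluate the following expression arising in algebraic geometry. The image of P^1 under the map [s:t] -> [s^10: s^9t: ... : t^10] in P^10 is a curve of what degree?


The rational normal curve in P^10 is the image of P^1 under the 10-uple Veronese.
A general hyperplane in P^10 pulls back to a degree-10 form on P^1, which has 10 zeros,
so the curve meets a general hyperplane in 10 points. Degree = 10.

10


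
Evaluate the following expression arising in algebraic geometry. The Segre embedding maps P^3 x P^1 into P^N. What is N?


The Segre embedding maps P^m x P^n into P^N via
all products of coordinates from each factor.
N = (m+1)(n+1) - 1
N = (3+1)(1+1) - 1
N = 4*2 - 1
N = 8 - 1 = 7

7


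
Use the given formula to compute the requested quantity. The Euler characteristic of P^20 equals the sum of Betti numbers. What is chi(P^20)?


The complex projective space P^20 has one cell in each even real dimension 0, 2, ..., 40.
The cohomology groups are H^{2k}(P^20) = Z for k = 0,...,20, and 0 otherwise.
Euler characteristic = sum of Betti numbers = 1 per even-dimensional cohomology group.
chi(P^20) = 20 + 1 = 21

21


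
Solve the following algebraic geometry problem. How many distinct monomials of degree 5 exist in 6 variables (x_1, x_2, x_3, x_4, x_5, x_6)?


The number of degree-5 monomials in 6 variables is C(d+n-1, n-1).
= C(5+6-1, 6-1) = C(10, 5)
= 252

252


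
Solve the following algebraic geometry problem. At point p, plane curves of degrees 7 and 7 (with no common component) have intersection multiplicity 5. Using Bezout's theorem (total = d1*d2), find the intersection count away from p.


By Bezout's theorem, the total intersection number is d1 * d2.
Total = 7 * 7 = 49
Intersection multiplicity at p = 5
Remaining intersections = 49 - 5 = 44

44


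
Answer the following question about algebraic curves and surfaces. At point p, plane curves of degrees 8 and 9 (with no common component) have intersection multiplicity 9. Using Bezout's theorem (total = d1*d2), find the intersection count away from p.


By Bezout's theorem, the total intersection number is d1 * d2.
Total = 8 * 9 = 72
Intersection multiplicity at p = 9
Remaining intersections = 72 - 9 = 63

63


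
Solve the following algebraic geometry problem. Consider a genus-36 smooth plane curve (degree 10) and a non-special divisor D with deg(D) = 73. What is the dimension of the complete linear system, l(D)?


First, compute the genus of a smooth plane curve of degree 10:
g = (d-1)(d-2)/2 = (10-1)(10-2)/2 = 36
For a non-special divisor D (i.e., h^1(D) = 0), Riemann-Roch gives:
l(D) = deg(D) - g + 1
Since deg(D) = 73 >= 2g - 1 = 71, D is non-special.
l(D) = 73 - 36 + 1 = 38

38


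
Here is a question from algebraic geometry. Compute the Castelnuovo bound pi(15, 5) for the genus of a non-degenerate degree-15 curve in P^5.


Castelnuovo's bound: write d - 1 = m(r-1) + epsilon with 0 <= epsilon < r-1.
d - 1 = 15 - 1 = 14
r - 1 = 5 - 1 = 4
14 = 3*4 + 2, so m = 3, epsilon = 2
pi(d, r) = m(m-1)(r-1)/2 + m*epsilon
= 3*2*4/2 + 3*2
= 24/2 + 6
= 12 + 6 = 18

18


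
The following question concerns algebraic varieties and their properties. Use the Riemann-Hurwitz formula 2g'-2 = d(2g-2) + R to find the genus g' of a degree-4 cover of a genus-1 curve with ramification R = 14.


Riemann-Hurwitz formula: 2g' - 2 = d(2g - 2) + R
Given: d = 4, g = 1, R = 14
2g' - 2 = 4*(2*1 - 2) + 14
2g' - 2 = 4*0 + 14
2g' - 2 = 0 + 14 = 14
2g' = 16
g' = 8

8


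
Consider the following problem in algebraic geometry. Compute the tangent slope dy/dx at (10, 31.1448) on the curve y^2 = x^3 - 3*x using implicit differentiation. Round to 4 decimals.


Using implicit differentiation of y^2 = x^3 - 3*x:
2y * dy/dx = 3x^2 - 3
dy/dx = (3x^2 - 3)/(2y)
Numerator: 3*10^2 - 3 = 297
Denominator: 2*31.1448 = 62.2896
dy/dx = 297/62.2896 = 4.7681

4.7681


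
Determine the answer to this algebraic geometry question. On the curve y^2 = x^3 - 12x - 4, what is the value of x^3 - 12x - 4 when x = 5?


Compute x^3 - 12x - 4 at x = 5:
x^3 = 5^3 = 125
(-12)*x = (-12)*5 = -60
Sum: 125 - 60 - 4 = 61

61


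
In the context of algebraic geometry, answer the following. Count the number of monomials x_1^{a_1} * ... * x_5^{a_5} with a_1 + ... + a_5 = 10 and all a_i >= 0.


The number of degree-10 monomials in 5 variables is C(d+n-1, n-1).
= C(10+5-1, 5-1) = C(14, 4)
= 1001

1001


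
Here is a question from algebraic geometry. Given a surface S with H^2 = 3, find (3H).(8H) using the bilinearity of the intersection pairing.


Using bilinearity of the intersection pairing on a surface S:
(aH).(bH) = ab * (H.H)
We have H^2 = 3.
D.E = (3H).(8H) = 3*8*3
= 24*3
= 72

72


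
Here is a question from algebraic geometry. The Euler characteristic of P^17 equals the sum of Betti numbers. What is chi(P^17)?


The complex projective space P^17 has one cell in each even real dimension 0, 2, ..., 34.
The cohomology groups are H^{2k}(P^17) = Z for k = 0,...,17, and 0 otherwise.
Euler characteristic = sum of Betti numbers = 1 per even-dimensional cohomology group.
chi(P^17) = 17 + 1 = 18

18


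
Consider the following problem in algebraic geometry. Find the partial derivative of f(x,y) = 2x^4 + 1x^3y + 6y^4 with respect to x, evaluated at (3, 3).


df/dx = 4*2*x^3 + 3*1*x^2*y
At (3,3): 4*2*3^3 + 3*1*3^2*3
= 216 + 81
= 297

297


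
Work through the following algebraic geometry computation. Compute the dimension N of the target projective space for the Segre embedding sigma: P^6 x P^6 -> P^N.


The Segre embedding maps P^m x P^n into P^N via
all products of coordinates from each factor.
N = (m+1)(n+1) - 1
N = (6+1)(6+1) - 1
N = 7*7 - 1
N = 49 - 1 = 48

48


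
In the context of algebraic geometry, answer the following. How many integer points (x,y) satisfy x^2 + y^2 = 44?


Systematically check integer values of x where x^2 <= 44.
For each valid x, check if 44 - x^2 is a perfect square.
Total integer solutions found: 0

0


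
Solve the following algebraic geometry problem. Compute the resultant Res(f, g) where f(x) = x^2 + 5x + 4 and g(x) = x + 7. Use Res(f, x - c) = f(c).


For Res(f, x - c), we evaluate f at x = c.
f(-7) = (-7)^2 + 5*(-7) + 4
= 49 - 35 + 4
= 14 + 4 = 18
Res(f, g) = 18

18


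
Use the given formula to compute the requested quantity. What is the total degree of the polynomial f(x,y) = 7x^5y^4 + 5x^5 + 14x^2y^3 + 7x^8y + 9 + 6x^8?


Examine each term for its total degree (sum of exponents).
  Term '7x^5y^4' has total degree 5+4 = 9.
  Term '5x^5' has total degree 5+0 = 5.
  Term '14x^2y^3' has total degree 2+3 = 5.
  Term '7x^8y' has total degree 8+1 = 9.
  Term '9' has total degree 0+0 = 0.
  Term '6x^8' has total degree 8+0 = 8.
The maximum total degree among all terms is 9.

9


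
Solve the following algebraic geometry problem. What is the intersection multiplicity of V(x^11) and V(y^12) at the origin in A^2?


The intersection multiplicity of V(x^a) and V(y^b) at the origin is:
I(O; V(x^11), V(y^12)) = dim_k(k[x,y]/(x^11, y^12))
A basis for k[x,y]/(x^11, y^12) is the set of monomials x^i * y^j
where 0 <= i < 11 and 0 <= j < 12.
The number of such monomials is 11 * 12 = 132

132


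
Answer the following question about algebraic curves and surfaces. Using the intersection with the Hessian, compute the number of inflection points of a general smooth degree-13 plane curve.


For a general smooth plane curve C of degree d, the inflection points are
the intersection of C with its Hessian curve, which has degree 3(d-2).
By Bezout, the total intersection number is d * 3(d-2) = 13 * 33 = 429.
For a general curve every flex is ordinary, so each contributes
multiplicity 1 to C·Hess(C), and the number of distinct inflection
points is 3d(d-2).
Inflection points = 3*13*(13-2) = 3*13*11 = 429

429


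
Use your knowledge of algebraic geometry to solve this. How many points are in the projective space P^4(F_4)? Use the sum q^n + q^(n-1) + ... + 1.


P^4(F_4) has (q^(n+1) - 1)/(q - 1) points.
= 4^4 + 4^3 + 4^2 + 4^1 + 4^0
= 256 + 64 + 16 + 4 + 1
= 341

341


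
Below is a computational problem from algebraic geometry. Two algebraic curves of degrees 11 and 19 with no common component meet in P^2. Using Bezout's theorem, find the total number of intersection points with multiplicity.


Bezout's theorem states the intersection count equals the product of degrees.
Intersection count = 11 * 19 = 209

209


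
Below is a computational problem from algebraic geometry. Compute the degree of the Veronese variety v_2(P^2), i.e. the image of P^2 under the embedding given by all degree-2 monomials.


The Veronese variety v_2(P^2) has degree d^r.
d^r = 2^2 = 4

4


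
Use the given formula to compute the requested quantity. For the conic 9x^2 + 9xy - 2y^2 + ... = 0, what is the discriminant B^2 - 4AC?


The discriminant of a conic Ax^2 + Bxy + Cy^2 + ... = 0 is B^2 - 4AC.
B^2 = 9^2 = 81
4AC = 4*9*(-2) = -72
Discriminant = 81 + 72 = 153

153


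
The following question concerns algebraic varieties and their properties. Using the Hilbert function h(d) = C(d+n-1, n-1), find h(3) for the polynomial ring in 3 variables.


The Hilbert function for the polynomial ring in 3 variables is:
h(d) = C(d+n-1, n-1)
h(3) = C(3+3-1, 3-1) = C(5, 2)
= 5! / (2! * 3!)
= 10

10


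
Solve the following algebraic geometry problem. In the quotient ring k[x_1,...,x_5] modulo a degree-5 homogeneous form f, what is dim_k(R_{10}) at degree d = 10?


For R = k[x_1,...,x_n]/(f) with f homogeneous of degree e:
The Hilbert series is (1 - t^e)/(1 - t)^n.
So h(d) = C(d+n-1, n-1) - C(d-e+n-1, n-1) for d >= e.
With n=5, e=5, d=10:
C(10+5-1, 5-1) = C(14, 4) = 1001
C(10-5+5-1, 5-1) = C(9, 4) = 126
h(10) = 1001 - 126 = 875

875


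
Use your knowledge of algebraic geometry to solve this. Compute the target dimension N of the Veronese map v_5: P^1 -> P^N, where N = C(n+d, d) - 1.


The Veronese embedding v_d: P^n -> P^N maps each point to all
degree-d monomials in n+1 homogeneous coordinates.
N = C(n+d, d) - 1
N = C(1+5, 5) - 1
N = C(6, 5) - 1
C(6, 5) = 6
N = 6 - 1 = 5

5


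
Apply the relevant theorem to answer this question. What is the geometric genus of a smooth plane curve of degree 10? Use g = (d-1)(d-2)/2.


Using the genus formula for smooth plane curves:
g = (d-1)(d-2)/2
g = (10-1)(10-2)/2
g = 9*8/2
g = 72/2 = 36

36


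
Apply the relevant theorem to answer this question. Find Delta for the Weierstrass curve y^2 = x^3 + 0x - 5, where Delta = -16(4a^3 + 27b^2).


Compute each component:
4a^3 = 4*0^3 = 4*0 = 0
27b^2 = 27*(-5)^2 = 27*25 = 675
4a^3 + 27b^2 = 0 + 675 = 675
Delta = -16*675 = -10800

-10800


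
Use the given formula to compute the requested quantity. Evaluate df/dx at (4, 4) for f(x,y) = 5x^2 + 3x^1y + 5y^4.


df/dx = 2*5*x^1 + 1*3*x^0*y
At (4,4): 2*5*4^1 + 1*3*4^0*4
= 40 + 12
= 52

52


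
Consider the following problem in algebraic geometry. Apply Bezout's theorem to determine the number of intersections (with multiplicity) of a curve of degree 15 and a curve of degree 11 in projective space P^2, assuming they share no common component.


Bezout's theorem states the intersection count equals the product of degrees.
Intersection count = 15 * 11 = 165

165


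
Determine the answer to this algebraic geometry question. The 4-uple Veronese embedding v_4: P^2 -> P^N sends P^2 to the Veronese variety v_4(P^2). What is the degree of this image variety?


The Veronese variety v_4(P^2) has degree d^r.
d^r = 4^2 = 16

16


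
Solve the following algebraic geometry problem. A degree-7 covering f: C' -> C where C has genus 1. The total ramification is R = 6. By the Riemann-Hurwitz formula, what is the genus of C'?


Riemann-Hurwitz formula: 2g' - 2 = d(2g - 2) + R
Given: d = 7, g = 1, R = 6
2g' - 2 = 7*(2*1 - 2) + 6
2g' - 2 = 7*0 + 6
2g' - 2 = 0 + 6 = 6
2g' = 8
g' = 4

4


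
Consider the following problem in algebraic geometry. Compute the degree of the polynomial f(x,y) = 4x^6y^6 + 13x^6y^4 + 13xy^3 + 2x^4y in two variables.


Examine each term for its total degree (sum of exponents).
  Term '4x^6y^6' has total degree 6+6 = 12.
  Term '13x^6y^4' has total degree 6+4 = 10.
  Term '13xy^3' has total degree 1+3 = 4.
  Term '2x^4y' has total degree 4+1 = 5.
The maximum total degree among all terms is 12.

12


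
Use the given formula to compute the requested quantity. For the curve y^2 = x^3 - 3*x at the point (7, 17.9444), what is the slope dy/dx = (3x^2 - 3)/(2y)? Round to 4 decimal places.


Using implicit differentiation of y^2 = x^3 - 3*x:
2y * dy/dx = 3x^2 - 3
dy/dx = (3x^2 - 3)/(2y)
Numerator: 3*7^2 - 3 = 144
Denominator: 2*17.9444 = 35.8888
dy/dx = 144/35.8888 = 4.0124

4.0124


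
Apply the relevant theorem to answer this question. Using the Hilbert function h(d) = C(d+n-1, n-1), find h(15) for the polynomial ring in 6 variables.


The Hilbert function for the polynomial ring in 6 variables is:
h(d) = C(d+n-1, n-1)
h(15) = C(15+6-1, 6-1) = C(20, 5)
= 20! / (5! * 15!)
= 15504

15504


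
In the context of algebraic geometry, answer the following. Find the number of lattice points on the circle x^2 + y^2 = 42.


Systematically check integer values of x where x^2 <= 42.
For each valid x, check if 42 - x^2 is a perfect square.
Total integer solutions found: 0

0


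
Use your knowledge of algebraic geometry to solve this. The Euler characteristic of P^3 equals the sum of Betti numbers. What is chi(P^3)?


The complex projective space P^3 has one cell in each even real dimension 0, 2, ..., 6.
The cohomology groups are H^{2k}(P^3) = Z for k = 0,...,3, and 0 otherwise.
Euler characteristic = sum of Betti numbers = 1 per even-dimensional cohomology group.
chi(P^3) = 3 + 1 = 4

4


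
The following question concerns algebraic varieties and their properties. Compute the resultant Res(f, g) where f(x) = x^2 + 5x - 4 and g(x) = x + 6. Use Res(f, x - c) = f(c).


For Res(f, x - c), we evaluate f at x = c.
f(-6) = (-6)^2 + 5*(-6) - 4
= 36 - 30 - 4
= 6 - 4 = 2
Res(f, g) = 2

2


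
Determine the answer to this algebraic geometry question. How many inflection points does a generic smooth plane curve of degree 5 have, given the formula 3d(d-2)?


For a general smooth plane curve C of degree d, the inflection points are
the intersection of C with its Hessian curve, which has degree 3(d-2).
By Bezout, the total intersection number is d * 3(d-2) = 5 * 9 = 45.
For a general curve every flex is ordinary, so each contributes
multiplicity 1 to C·Hess(C), and the number of distinct inflection
points is 3d(d-2).
Inflection points = 3*5*(5-2) = 3*5*3 = 45

45


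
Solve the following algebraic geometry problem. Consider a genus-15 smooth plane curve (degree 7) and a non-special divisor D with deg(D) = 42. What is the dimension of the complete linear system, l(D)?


First, compute the genus of a smooth plane curve of degree 7:
g = (d-1)(d-2)/2 = (7-1)(7-2)/2 = 15
For a non-special divisor D (i.e., h^1(D) = 0), Riemann-Roch gives:
l(D) = deg(D) - g + 1
Since deg(D) = 42 >= 2g - 1 = 29, D is non-special.
l(D) = 42 - 15 + 1 = 28

28


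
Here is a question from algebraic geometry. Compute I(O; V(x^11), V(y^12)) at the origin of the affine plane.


The intersection multiplicity of V(x^a) and V(y^b) at the origin is:
I(O; V(x^11), V(y^12)) = dim_k(k[x,y]/(x^11, y^12))
A basis for k[x,y]/(x^11, y^12) is the set of monomials x^i * y^j
where 0 <= i < 11 and 0 <= j < 12.
The number of such monomials is 11 * 12 = 132

132


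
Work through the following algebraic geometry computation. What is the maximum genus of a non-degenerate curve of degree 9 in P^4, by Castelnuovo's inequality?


Castelnuovo's bound: write d - 1 = m(r-1) + epsilon with 0 <= epsilon < r-1.
d - 1 = 9 - 1 = 8
r - 1 = 4 - 1 = 3
8 = 2*3 + 2, so m = 2, epsilon = 2
pi(d, r) = m(m-1)(r-1)/2 + m*epsilon
= 2*1*3/2 + 2*2
= 6/2 + 4
= 3 + 4 = 7

7


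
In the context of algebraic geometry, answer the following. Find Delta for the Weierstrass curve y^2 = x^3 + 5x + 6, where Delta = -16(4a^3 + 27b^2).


Compute each component:
4a^3 = 4*5^3 = 4*125 = 500
27b^2 = 27*6^2 = 27*36 = 972
4a^3 + 27b^2 = 500 + 972 = 1472
Delta = -16*1472 = -23552

-23552


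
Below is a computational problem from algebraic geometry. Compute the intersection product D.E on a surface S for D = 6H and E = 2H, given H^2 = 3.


Using bilinearity of the intersection pairing on a surface S:
(aH).(bH) = ab * (H.H)
We have H^2 = 3.
D.E = (6H).(2H) = 6*2*3
= 12*3
= 36

36


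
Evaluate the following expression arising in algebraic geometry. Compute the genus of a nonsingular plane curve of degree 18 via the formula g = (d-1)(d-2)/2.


Using the genus formula for smooth plane curves:
g = (d-1)(d-2)/2
g = (18-1)(18-2)/2
g = 17*16/2
g = 272/2 = 136

136


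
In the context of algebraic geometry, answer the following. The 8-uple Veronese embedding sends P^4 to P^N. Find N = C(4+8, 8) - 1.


The Veronese embedding v_d: P^n -> P^N maps each point to all
degree-d monomials in n+1 homogeneous coordinates.
N = C(n+d, d) - 1
N = C(4+8, 8) - 1
N = C(12, 8) - 1
C(12, 8) = 495
N = 495 - 1 = 494

494


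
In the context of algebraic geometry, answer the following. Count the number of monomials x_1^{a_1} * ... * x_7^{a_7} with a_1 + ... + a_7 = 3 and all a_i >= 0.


The number of degree-3 monomials in 7 variables is C(d+n-1, n-1).
= C(3+7-1, 7-1) = C(9, 6)
= 84

84


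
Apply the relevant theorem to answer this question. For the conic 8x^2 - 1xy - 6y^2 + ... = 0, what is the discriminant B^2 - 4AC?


The discriminant of a conic Ax^2 + Bxy + Cy^2 + ... = 0 is B^2 - 4AC.
B^2 = (-1)^2 = 1
4AC = 4*8*(-6) = -192
Discriminant = 1 + 192 = 193

193


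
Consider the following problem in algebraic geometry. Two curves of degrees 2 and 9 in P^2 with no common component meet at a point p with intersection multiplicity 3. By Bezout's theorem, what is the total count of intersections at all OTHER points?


By Bezout's theorem, the total intersection number is d1 * d2.
Total = 2 * 9 = 18
Intersection multiplicity at p = 3
Remaining intersections = 18 - 3 = 15

15


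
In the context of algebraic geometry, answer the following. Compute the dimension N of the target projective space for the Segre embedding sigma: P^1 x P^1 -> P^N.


The Segre embedding maps P^m x P^n into P^N via
all products of coordinates from each factor.
N = (m+1)(n+1) - 1
N = (1+1)(1+1) - 1
N = 2*2 - 1
N = 4 - 1 = 3

3


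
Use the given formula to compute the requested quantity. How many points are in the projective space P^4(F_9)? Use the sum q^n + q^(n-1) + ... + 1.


P^4(F_9) has (q^(n+1) - 1)/(q - 1) points.
= 9^4 + 9^3 + 9^2 + 9^1 + 9^0
= 6561 + 729 + 81 + 9 + 1
= 7381

7381


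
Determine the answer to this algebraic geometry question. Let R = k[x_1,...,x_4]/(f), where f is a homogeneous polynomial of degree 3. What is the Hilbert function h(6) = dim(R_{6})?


For R = k[x_1,...,x_n]/(f) with f homogeneous of degree e:
The Hilbert series is (1 - t^e)/(1 - t)^n.
So h(d) = C(d+n-1, n-1) - C(d-e+n-1, n-1) for d >= e.
With n=4, e=3, d=6:
C(6+4-1, 4-1) = C(9, 3) = 84
C(6-3+4-1, 4-1) = C(6, 3) = 20
h(6) = 84 - 20 = 64

64


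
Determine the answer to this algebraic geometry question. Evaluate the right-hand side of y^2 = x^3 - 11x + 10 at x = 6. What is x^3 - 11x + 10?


Compute x^3 - 11x + 10 at x = 6:
x^3 = 6^3 = 216
(-11)*x = (-11)*6 = -66
Sum: 216 - 66 + 10 = 160

160


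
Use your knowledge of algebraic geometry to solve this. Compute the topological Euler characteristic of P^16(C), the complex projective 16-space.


The complex projective space P^16 has one cell in each even real dimension 0, 2, ..., 32.
The cohomology groups are H^{2k}(P^16) = Z for k = 0,...,16, and 0 otherwise.
Euler characteristic = sum of Betti numbers = 1 per even-dimensional cohomology group.
chi(P^16) = 16 + 1 = 17

17


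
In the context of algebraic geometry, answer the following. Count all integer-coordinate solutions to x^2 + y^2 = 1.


Systematically check integer values of x where x^2 <= 1.
For each valid x, check if 1 - x^2 is a perfect square.
x=0: 1 - 0 = 1, sqrt = 1 (valid)
x=1: 1 - 1 = 0, sqrt = 0 (valid)
Total integer solutions found: 4

4


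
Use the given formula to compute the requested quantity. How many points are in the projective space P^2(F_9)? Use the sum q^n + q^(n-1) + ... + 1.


P^2(F_9) has (q^(n+1) - 1)/(q - 1) points.
= 9^2 + 9^1 + 9^0
= 81 + 9 + 1
= 91

91


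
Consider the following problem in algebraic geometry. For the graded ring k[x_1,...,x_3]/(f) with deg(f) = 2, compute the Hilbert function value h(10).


For R = k[x_1,...,x_n]/(f) with f homogeneous of degree e:
The Hilbert series is (1 - t^e)/(1 - t)^n.
So h(d) = C(d+n-1, n-1) - C(d-e+n-1, n-1) for d >= e.
With n=3, e=2, d=10:
C(10+3-1, 3-1) = C(12, 2) = 66
C(10-2+3-1, 3-1) = C(10, 2) = 45
h(10) = 66 - 45 = 21

21


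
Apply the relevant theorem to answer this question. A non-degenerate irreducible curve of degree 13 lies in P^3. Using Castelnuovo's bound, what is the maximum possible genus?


Castelnuovo's bound: write d - 1 = m(r-1) + epsilon with 0 <= epsilon < r-1.
d - 1 = 13 - 1 = 12
r - 1 = 3 - 1 = 2
12 = 6*2 + 0, so m = 6, epsilon = 0
pi(d, r) = m(m-1)(r-1)/2 + m*epsilon
= 6*5*2/2 + 6*0
= 60/2 + 0
= 30 + 0 = 30

30


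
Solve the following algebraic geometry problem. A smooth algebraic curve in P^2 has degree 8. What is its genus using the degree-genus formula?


Using the genus formula for smooth plane curves:
g = (d-1)(d-2)/2
g = (8-1)(8-2)/2
g = 7*6/2
g = 42/2 = 21

21


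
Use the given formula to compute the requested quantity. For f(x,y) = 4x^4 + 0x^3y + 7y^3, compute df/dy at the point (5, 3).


df/dy = 0*x^3 + 3*7*y^2
At (5,3): 0*5^3 + 3*7*3^2
= 0 + 189
= 189

189


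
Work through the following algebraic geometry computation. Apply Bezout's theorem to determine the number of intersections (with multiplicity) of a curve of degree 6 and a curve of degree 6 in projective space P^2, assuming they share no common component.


Bezout's theorem states the intersection count equals the product of degrees.
Intersection count = 6 * 6 = 36

36


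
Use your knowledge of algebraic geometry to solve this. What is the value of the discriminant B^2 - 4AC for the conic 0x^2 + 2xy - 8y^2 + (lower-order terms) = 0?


The discriminant of a conic Ax^2 + Bxy + Cy^2 + ... = 0 is B^2 - 4AC.
B^2 = 2^2 = 4
4AC = 4*0*(-8) = 0
Discriminant = 4 + 0 = 4

4


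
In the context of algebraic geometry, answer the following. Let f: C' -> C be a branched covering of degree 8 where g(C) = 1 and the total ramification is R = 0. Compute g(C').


Riemann-Hurwitz formula: 2g' - 2 = d(2g - 2) + R
Given: d = 8, g = 1, R = 0
2g' - 2 = 8*(2*1 - 2) + 0
2g' - 2 = 8*0 + 0
2g' - 2 = 0 + 0 = 0
2g' = 2
g' = 1

1


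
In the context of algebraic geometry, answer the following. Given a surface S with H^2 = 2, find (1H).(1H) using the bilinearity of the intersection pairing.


Using bilinearity of the intersection pairing on a surface S:
(aH).(bH) = ab * (H.H)
We have H^2 = 2.
D.E = (1H).(1H) = 1*1*2
= 1*2
= 2

2


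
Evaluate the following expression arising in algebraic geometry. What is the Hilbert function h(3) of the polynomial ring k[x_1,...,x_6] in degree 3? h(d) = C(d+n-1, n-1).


The Hilbert function for the polynomial ring in 6 variables is:
h(d) = C(d+n-1, n-1)
h(3) = C(3+6-1, 6-1) = C(8, 5)
= 8! / (5! * 3!)
= 56

56


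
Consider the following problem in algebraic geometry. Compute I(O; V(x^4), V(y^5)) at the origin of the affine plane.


The intersection multiplicity of V(x^a) and V(y^b) at the origin is:
I(O; V(x^4), V(y^5)) = dim_k(k[x,y]/(x^4, y^5))
A basis for k[x,y]/(x^4, y^5) is the set of monomials x^i * y^j
where 0 <= i < 4 and 0 <= j < 5.
The number of such monomials is 4 * 5 = 20

20


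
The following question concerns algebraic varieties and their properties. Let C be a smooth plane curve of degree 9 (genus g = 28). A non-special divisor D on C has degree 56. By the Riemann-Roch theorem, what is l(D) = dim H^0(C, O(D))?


First, compute the genus of a smooth plane curve of degree 9:
g = (d-1)(d-2)/2 = (9-1)(9-2)/2 = 28
For a non-special divisor D (i.e., h^1(D) = 0), Riemann-Roch gives:
l(D) = deg(D) - g + 1
Since deg(D) = 56 >= 2g - 1 = 55, D is non-special.
l(D) = 56 - 28 + 1 = 29

29


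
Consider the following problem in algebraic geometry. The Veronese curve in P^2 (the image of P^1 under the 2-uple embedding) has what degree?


The rational normal curve in P^2 is the image of P^1 under the 2-uple Veronese.
A general hyperplane in P^2 pulls back to a degree-2 form on P^1, which has 2 zeros,
so the curve meets a general hyperplane in 2 points. Degree = 2.

2


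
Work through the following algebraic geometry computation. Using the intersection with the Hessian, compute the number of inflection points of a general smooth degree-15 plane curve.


For a general smooth plane curve C of degree d, the inflection points are
the intersection of C with its Hessian curve, which has degree 3(d-2).
By Bezout, the total intersection number is d * 3(d-2) = 15 * 39 = 585.
For a general curve every flex is ordinary, so each contributes
multiplicity 1 to C·Hess(C), and the number of distinct inflection
points is 3d(d-2).
Inflection points = 3*15*(15-2) = 3*15*13 = 585

585


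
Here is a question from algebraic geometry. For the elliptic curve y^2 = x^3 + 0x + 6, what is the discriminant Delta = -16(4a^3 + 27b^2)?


Compute each component:
4a^3 = 4*0^3 = 4*0 = 0
27b^2 = 27*6^2 = 27*36 = 972
4a^3 + 27b^2 = 0 + 972 = 972
Delta = -16*972 = -15552

-15552


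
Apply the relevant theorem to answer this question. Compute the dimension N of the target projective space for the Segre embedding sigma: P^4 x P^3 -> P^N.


The Segre embedding maps P^m x P^n into P^N via
all products of coordinates from each factor.
N = (m+1)(n+1) - 1
N = (4+1)(3+1) - 1
N = 5*4 - 1
N = 20 - 1 = 19

19


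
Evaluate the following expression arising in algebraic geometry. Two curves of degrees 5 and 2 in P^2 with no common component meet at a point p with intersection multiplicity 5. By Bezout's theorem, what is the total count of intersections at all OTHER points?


By Bezout's theorem, the total intersection number is d1 * d2.
Total = 5 * 2 = 10
Intersection multiplicity at p = 5
Remaining intersections = 10 - 5 = 5

5


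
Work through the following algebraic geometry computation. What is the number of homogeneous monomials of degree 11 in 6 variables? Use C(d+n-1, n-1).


The number of degree-11 monomials in 6 variables is C(d+n-1, n-1).
= C(11+6-1, 6-1) = C(16, 5)
= 4368

4368


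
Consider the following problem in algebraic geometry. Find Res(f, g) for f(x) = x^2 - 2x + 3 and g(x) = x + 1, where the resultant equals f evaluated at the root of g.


For Res(f, x - c), we evaluate f at x = c.
f(-1) = (-1)^2 - 2*(-1) + 3
= 1 + 2 + 3
= 3 + 3 = 6
Res(f, g) = 6

6


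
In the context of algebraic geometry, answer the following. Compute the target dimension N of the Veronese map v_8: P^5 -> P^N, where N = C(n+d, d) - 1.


The Veronese embedding v_d: P^n -> P^N maps each point to all
degree-d monomials in n+1 homogeneous coordinates.
N = C(n+d, d) - 1
N = C(5+8, 8) - 1
N = C(13, 8) - 1
C(13, 8) = 1287
N = 1287 - 1 = 1286

1286


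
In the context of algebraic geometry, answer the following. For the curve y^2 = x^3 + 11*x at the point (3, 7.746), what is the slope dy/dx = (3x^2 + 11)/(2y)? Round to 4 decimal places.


Using implicit differentiation of y^2 = x^3 + 11*x:
2y * dy/dx = 3x^2 + 11
dy/dx = (3x^2 + 11)/(2y)
Numerator: 3*3^2 + 11 = 38
Denominator: 2*7.746 = 15.492
dy/dx = 38/15.492 = 2.4529

2.4529


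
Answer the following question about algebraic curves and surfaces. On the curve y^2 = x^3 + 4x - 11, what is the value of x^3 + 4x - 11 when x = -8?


Compute x^3 + 4x - 11 at x = -8:
x^3 = (-8)^3 = -512
4*x = 4*(-8) = -32
Sum: -512 - 32 - 11 = -555

-555


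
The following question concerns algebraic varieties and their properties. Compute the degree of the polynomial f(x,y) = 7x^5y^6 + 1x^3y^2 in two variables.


Examine each term for its total degree (sum of exponents).
  Term '7x^5y^6' has total degree 5+6 = 11.
  Term '1x^3y^2' has total degree 3+2 = 5.
The maximum total degree among all terms is 11.

11


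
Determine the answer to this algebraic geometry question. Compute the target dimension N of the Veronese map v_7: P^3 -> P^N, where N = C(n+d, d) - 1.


The Veronese embedding v_d: P^n -> P^N maps each point to all
degree-d monomials in n+1 homogeneous coordinates.
N = C(n+d, d) - 1
N = C(3+7, 7) - 1
N = C(10, 7) - 1
C(10, 7) = 120
N = 120 - 1 = 119

119


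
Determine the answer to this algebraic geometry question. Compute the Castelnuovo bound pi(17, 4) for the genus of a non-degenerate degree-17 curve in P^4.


Castelnuovo's bound: write d - 1 = m(r-1) + epsilon with 0 <= epsilon < r-1.
d - 1 = 17 - 1 = 16
r - 1 = 4 - 1 = 3
16 = 5*3 + 1, so m = 5, epsilon = 1
pi(d, r) = m(m-1)(r-1)/2 + m*epsilon
= 5*4*3/2 + 5*1
= 60/2 + 5
= 30 + 5 = 35

35


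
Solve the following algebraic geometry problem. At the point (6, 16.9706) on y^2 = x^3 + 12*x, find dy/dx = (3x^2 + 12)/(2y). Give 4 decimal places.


Using implicit differentiation of y^2 = x^3 + 12*x:
2y * dy/dx = 3x^2 + 12
dy/dx = (3x^2 + 12)/(2y)
Numerator: 3*6^2 + 12 = 120
Denominator: 2*16.9706 = 33.9412
dy/dx = 120/33.9412 = 3.5355

3.5355


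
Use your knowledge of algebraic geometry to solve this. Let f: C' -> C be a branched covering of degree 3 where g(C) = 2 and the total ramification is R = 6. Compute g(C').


Riemann-Hurwitz formula: 2g' - 2 = d(2g - 2) + R
Given: d = 3, g = 2, R = 6
2g' - 2 = 3*(2*2 - 2) + 6
2g' - 2 = 3*2 + 6
2g' - 2 = 6 + 6 = 12
2g' = 14
g' = 7

7


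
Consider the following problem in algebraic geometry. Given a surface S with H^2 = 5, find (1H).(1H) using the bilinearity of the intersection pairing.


Using bilinearity of the intersection pairing on a surface S:
(aH).(bH) = ab * (H.H)
We have H^2 = 5.
D.E = (1H).(1H) = 1*1*5
= 1*5
= 5

5


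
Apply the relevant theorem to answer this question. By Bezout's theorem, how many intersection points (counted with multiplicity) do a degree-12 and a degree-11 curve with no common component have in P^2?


Bezout's theorem states the intersection count equals the product of degrees.
Intersection count = 12 * 11 = 132

132


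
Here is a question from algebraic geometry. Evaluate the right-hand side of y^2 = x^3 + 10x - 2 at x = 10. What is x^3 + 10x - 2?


Compute x^3 + 10x - 2 at x = 10:
x^3 = 10^3 = 1000
10*x = 10*10 = 100
Sum: 1000 + 100 - 2 = 1098

1098


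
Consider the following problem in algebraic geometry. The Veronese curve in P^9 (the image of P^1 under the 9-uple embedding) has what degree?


The rational normal curve in P^9 is the image of P^1 under the 9-uple Veronese.
A general hyperplane in P^9 pulls back to a degree-9 form on P^1, which has 9 zeros,
so the curve meets a general hyperplane in 9 points. Degree = 9.

9


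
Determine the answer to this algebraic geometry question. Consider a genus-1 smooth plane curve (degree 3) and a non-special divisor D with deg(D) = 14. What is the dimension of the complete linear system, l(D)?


First, compute the genus of a smooth plane curve of degree 3:
g = (d-1)(d-2)/2 = (3-1)(3-2)/2 = 1
For a non-special divisor D (i.e., h^1(D) = 0), Riemann-Roch gives:
l(D) = deg(D) - g + 1
Since deg(D) = 14 >= 2g - 1 = 1, D is non-special.
l(D) = 14 - 1 + 1 = 14

14


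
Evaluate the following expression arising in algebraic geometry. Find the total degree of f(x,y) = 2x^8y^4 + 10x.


Examine each term for its total degree (sum of exponents).
  Term '2x^8y^4' has total degree 8+4 = 12.
  Term '10x' has total degree 1+0 = 1.
The maximum total degree among all terms is 12.

12


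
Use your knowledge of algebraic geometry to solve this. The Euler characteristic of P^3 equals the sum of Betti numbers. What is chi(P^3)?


The complex projective space P^3 has one cell in each even real dimension 0, 2, ..., 6.
The cohomology groups are H^{2k}(P^3) = Z for k = 0,...,3, and 0 otherwise.
Euler characteristic = sum of Betti numbers = 1 per even-dimensional cohomology group.
chi(P^3) = 3 + 1 = 4

4


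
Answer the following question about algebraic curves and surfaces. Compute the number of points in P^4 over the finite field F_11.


P^4(F_11) has (q^(n+1) - 1)/(q - 1) points.
= 11^4 + 11^3 + 11^2 + 11^1 + 11^0
= 14641 + 1331 + 121 + 11 + 1
= 16105

16105


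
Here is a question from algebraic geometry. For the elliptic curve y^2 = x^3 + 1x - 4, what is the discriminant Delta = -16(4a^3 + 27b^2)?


Compute each component:
4a^3 = 4*1^3 = 4*1 = 4
27b^2 = 27*(-4)^2 = 27*16 = 432
4a^3 + 27b^2 = 4 + 432 = 436
Delta = -16*436 = -6976

-6976


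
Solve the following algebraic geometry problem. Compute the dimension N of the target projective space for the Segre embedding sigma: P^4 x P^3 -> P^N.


The Segre embedding maps P^m x P^n into P^N via
all products of coordinates from each factor.
N = (m+1)(n+1) - 1
N = (4+1)(3+1) - 1
N = 5*4 - 1
N = 20 - 1 = 19

19


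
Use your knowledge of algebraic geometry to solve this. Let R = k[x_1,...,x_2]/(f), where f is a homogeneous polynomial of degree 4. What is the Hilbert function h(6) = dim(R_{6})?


For R = k[x_1,...,x_n]/(f) with f homogeneous of degree e:
The Hilbert series is (1 - t^e)/(1 - t)^n.
So h(d) = C(d+n-1, n-1) - C(d-e+n-1, n-1) for d >= e.
With n=2, e=4, d=6:
C(6+2-1, 2-1) = C(7, 1) = 7
C(6-4+2-1, 2-1) = C(3, 1) = 3
h(6) = 7 - 3 = 4

4


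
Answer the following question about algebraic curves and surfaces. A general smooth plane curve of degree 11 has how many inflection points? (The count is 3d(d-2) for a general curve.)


For a general smooth plane curve C of degree d, the inflection points are
the intersection of C with its Hessian curve, which has degree 3(d-2).
By Bezout, the total intersection number is d * 3(d-2) = 11 * 27 = 297.
For a general curve every flex is ordinary, so each contributes
multiplicity 1 to C·Hess(C), and the number of distinct inflection
points is 3d(d-2).
Inflection points = 3*11*(11-2) = 3*11*9 = 297

297


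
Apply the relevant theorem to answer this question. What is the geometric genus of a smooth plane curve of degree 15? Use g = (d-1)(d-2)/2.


Using the genus formula for smooth plane curves:
g = (d-1)(d-2)/2
g = (15-1)(15-2)/2
g = 14*13/2
g = 182/2 = 91

91


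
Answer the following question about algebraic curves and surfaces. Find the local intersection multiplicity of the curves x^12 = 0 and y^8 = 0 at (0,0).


The intersection multiplicity of V(x^a) and V(y^b) at the origin is:
I(O; V(x^12), V(y^8)) = dim_k(k[x,y]/(x^12, y^8))
A basis for k[x,y]/(x^12, y^8) is the set of monomials x^i * y^j
where 0 <= i < 12 and 0 <= j < 8.
The number of such monomials is 12 * 8 = 96

96


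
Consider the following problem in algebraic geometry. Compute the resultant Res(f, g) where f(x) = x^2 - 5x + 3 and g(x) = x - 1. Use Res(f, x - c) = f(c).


For Res(f, x - c), we evaluate f at x = c.
f(1) = 1^2 - 5*1 + 3
= 1 - 5 + 3
= -4 + 3 = -1
Res(f, g) = -1

-1


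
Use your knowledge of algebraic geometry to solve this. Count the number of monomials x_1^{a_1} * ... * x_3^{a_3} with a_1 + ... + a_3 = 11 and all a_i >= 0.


The number of degree-11 monomials in 3 variables is C(d+n-1, n-1).
= C(11+3-1, 3-1) = C(13, 2)
= 78

78


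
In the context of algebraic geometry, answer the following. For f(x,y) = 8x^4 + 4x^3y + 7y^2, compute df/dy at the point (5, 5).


df/dy = 4*x^3 + 2*7*y^1
At (5,5): 4*5^3 + 2*7*5^1
= 500 + 70
= 570

570


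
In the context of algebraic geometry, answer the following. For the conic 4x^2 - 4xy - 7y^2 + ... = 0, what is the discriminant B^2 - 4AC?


The discriminant of a conic Ax^2 + Bxy + Cy^2 + ... = 0 is B^2 - 4AC.
B^2 = (-4)^2 = 16
4AC = 4*4*(-7) = -112
Discriminant = 16 + 112 = 128

128


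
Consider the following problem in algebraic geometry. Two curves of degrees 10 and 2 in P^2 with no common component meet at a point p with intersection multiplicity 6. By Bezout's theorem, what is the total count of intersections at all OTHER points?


By Bezout's theorem, the total intersection number is d1 * d2.
Total = 10 * 2 = 20
Intersection multiplicity at p = 6
Remaining intersections = 20 - 6 = 14

14


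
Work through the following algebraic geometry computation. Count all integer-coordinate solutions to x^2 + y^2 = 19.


Systematically check integer values of x where x^2 <= 19.
For each valid x, check if 19 - x^2 is a perfect square.
Total integer solutions found: 0

0


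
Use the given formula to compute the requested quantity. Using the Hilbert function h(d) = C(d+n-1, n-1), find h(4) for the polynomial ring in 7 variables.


The Hilbert function for the polynomial ring in 7 variables is:
h(d) = C(d+n-1, n-1)
h(4) = C(4+7-1, 7-1) = C(10, 6)
= 10! / (6! * 4!)
= 210

210


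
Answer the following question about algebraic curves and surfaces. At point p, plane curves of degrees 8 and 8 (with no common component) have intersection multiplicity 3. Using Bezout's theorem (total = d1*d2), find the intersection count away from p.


By Bezout's theorem, the total intersection number is d1 * d2.
Total = 8 * 8 = 64
Intersection multiplicity at p = 3
Remaining intersections = 64 - 3 = 61

61
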